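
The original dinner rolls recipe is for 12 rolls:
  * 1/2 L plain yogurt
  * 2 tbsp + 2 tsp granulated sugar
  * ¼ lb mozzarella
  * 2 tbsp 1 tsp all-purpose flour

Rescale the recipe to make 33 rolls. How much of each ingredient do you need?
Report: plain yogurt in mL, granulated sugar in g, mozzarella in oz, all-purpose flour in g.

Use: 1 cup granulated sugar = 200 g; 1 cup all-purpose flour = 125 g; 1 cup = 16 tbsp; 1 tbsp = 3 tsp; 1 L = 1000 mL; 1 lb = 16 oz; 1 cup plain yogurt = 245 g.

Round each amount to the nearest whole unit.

plain yogurt: 1375 mL; granulated sugar: 92 g; mozzarella: 11 oz; all-purpose flour: 50 g

Scaling factor: 33/12 = 11/4 = 2.75.
plain yogurt: 0.5 L × 11/4 × 1000 mL/L = 1375 mL
granulated sugar: (2 tbsp + 2 tsp = 8/3 tbsp) × 11/4 ÷ 16 tbsp/cup × 200 g/cup ≈ 92 g
mozzarella: 0.25 lb × 11/4 × 16 oz/lb = 11 oz
all-purpose flour: (2 tbsp + 1 tsp = 7/3 tbsp) × 11/4 ÷ 16 tbsp/cup × 125 g/cup ≈ 50 g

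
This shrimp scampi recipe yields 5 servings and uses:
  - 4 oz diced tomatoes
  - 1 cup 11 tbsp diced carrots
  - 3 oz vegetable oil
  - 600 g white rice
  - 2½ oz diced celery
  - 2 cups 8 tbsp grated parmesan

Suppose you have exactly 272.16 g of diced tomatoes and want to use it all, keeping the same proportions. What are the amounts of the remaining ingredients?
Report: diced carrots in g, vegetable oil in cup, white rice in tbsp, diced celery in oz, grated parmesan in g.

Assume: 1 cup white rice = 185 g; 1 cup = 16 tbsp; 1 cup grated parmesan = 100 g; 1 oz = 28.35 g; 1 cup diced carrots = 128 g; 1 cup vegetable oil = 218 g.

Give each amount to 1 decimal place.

The original recipe has 113.4 g of diced tomatoes, so the scaling factor is 272.16 ÷ 113.4 = 12/5 = 2.4.
diced carrots: (1 cup + 11 tbsp = 1.6875 cup) × 12/5 × 128 g/cup = 518.4 g
vegetable oil: 3 oz × 12/5 × 28.35 g/oz ÷ 218 g/cup ≈ 0.9 cup
white rice: 600 g × 12/5 ÷ 185 g/cup × 16 tbsp/cup ≈ 124.5 tbsp
diced celery: 2.5 oz × 12/5 = 6.0 oz
grated parmesan: (2 cup + 8 tbsp = 2.5 cup) × 12/5 × 100 g/cup = 600.0 g

diced carrots: 518.4 g; vegetable oil: 0.9 cup; white rice: 124.5 tbsp; diced celery: 6.0 oz; grated parmesan: 600.0 g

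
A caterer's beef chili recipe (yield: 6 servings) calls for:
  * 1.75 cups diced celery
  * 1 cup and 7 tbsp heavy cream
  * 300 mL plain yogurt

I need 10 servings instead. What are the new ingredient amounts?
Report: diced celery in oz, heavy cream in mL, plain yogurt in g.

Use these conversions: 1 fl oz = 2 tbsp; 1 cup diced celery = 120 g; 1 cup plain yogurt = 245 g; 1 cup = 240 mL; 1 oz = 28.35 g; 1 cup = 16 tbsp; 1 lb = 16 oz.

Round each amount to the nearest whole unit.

diced celery: 12 oz; heavy cream: 575 mL; plain yogurt: 510 g

Scaling factor: 10/6 = 5/3.
diced celery: 1.75 cup × 5/3 × 120 g/cup ÷ 28.35 g/oz ≈ 12 oz
heavy cream: (1 cup + 7 tbsp = 1.4375 cup) × 5/3 × 240 mL/cup = 575 mL
plain yogurt: 300 mL × 5/3 ÷ 240 mL/cup × 245 g/cup ≈ 510 g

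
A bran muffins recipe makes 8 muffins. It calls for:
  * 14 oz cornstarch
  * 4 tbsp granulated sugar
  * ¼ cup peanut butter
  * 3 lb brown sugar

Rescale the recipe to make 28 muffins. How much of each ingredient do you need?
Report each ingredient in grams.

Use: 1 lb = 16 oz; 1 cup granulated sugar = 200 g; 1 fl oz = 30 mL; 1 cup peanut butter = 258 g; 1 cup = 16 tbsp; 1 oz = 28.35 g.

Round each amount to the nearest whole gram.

Scaling factor: 28/8 = 7/2 = 3.5.
cornstarch: 14 oz × 7/2 × 28.35 g/oz ≈ 1389 g
granulated sugar: 4 tbsp × 7/2 ÷ 16 tbsp/cup × 200 g/cup = 175 g
peanut butter: 0.25 cup × 7/2 × 258 g/cup ≈ 226 g
brown sugar: 3 lb × 7/2 × 16 oz/lb × 28.35 g/oz ≈ 4763 g

cornstarch: 1389 g; granulated sugar: 175 g; peanut butter: 226 g; brown sugar: 4763 g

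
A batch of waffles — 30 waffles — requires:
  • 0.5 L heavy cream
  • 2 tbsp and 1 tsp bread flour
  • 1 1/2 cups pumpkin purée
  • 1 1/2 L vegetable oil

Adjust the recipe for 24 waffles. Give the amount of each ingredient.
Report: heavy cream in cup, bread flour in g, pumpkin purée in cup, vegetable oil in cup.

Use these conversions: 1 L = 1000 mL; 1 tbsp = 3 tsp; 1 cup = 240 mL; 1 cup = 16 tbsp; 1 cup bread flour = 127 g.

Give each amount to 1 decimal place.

heavy cream: 1.7 cup; bread flour: 14.8 g; pumpkin purée: 1.2 cup; vegetable oil: 5.0 cup

Scaling factor: 24/30 = 4/5 = 0.8.
heavy cream: 0.5 L × 4/5 × 1000 mL/L ÷ 240 mL/cup ≈ 1.7 cup
bread flour: (2 tbsp + 1 tsp = 7/3 tbsp) × 4/5 ÷ 16 tbsp/cup × 127 g/cup ≈ 14.8 g
pumpkin purée: 1.5 cup × 4/5 = 1.2 cup
vegetable oil: 1.5 L × 4/5 × 1000 mL/L ÷ 240 mL/cup = 5.0 cup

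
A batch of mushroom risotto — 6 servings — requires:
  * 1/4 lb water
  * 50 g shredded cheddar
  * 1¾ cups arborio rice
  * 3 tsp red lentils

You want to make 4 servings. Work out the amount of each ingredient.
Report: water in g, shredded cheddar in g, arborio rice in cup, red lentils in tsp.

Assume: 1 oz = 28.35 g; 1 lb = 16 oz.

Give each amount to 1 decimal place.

Scaling factor: 4/6 = 2/3.
water: 0.25 lb × 2/3 × 16 oz/lb × 28.35 g/oz = 75.6 g
shredded cheddar: 50 g × 2/3 ≈ 33.3 g
arborio rice: 1.75 cup × 2/3 ≈ 1.2 cup
red lentils: 3 tsp × 2/3 = 2.0 tsp

water: 75.6 g; shredded cheddar: 33.3 g; arborio rice: 1.2 cup; red lentils: 2.0 tsp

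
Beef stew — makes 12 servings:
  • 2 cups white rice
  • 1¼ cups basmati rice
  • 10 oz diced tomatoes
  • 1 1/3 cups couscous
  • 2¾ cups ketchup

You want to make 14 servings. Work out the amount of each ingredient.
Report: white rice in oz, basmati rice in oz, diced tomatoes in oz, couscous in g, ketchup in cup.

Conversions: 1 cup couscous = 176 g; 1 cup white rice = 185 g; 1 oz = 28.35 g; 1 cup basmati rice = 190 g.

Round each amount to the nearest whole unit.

Scaling factor: 14/12 = 7/6.
white rice: 2 cup × 7/6 × 185 g/cup ÷ 28.35 g/oz ≈ 15 oz
basmati rice: 1.25 cup × 7/6 × 190 g/cup ÷ 28.35 g/oz ≈ 10 oz
diced tomatoes: 10 oz × 7/6 ≈ 12 oz
couscous: 4/3 cup × 7/6 × 176 g/cup ≈ 274 g
ketchup: 2.75 cup × 7/6 ≈ 3 cup

white rice: 15 oz; basmati rice: 10 oz; diced tomatoes: 12 oz; couscous: 274 g; ketchup: 3 cup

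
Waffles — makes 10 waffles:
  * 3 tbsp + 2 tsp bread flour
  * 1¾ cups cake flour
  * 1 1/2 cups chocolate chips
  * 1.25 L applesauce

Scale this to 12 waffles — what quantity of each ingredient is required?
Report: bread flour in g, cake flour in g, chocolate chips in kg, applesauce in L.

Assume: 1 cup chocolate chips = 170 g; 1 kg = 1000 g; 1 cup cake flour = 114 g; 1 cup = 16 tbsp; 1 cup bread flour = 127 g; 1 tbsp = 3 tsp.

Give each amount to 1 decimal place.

Scaling factor: 12/10 = 6/5 = 1.2.
bread flour: (3 tbsp + 2 tsp = 11/3 tbsp) × 6/5 ÷ 16 tbsp/cup × 127 g/cup ≈ 34.9 g
cake flour: 1.75 cup × 6/5 × 114 g/cup = 239.4 g
chocolate chips: 1.5 cup × 6/5 × 170 g/cup ÷ 1000 g/kg ≈ 0.3 kg
applesauce: 1.25 L × 6/5 = 1.5 L

bread flour: 34.9 g; cake flour: 239.4 g; chocolate chips: 0.3 kg; applesauce: 1.5 L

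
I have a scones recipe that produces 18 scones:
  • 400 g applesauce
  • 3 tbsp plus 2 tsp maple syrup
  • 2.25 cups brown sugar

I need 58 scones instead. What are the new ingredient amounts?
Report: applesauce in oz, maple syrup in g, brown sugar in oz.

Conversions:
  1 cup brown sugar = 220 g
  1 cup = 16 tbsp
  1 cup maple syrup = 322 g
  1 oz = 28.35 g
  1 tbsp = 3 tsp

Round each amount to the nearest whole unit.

Scaling factor: 58/18 = 29/9.
applesauce: 400 g × 29/9 ÷ 28.35 g/oz ≈ 45 oz
maple syrup: (3 tbsp + 2 tsp = 11/3 tbsp) × 29/9 ÷ 16 tbsp/cup × 322 g/cup ≈ 238 g
brown sugar: 2.25 cup × 29/9 × 220 g/cup ÷ 28.35 g/oz ≈ 56 oz

applesauce: 45 oz; maple syrup: 238 g; brown sugar: 56 oz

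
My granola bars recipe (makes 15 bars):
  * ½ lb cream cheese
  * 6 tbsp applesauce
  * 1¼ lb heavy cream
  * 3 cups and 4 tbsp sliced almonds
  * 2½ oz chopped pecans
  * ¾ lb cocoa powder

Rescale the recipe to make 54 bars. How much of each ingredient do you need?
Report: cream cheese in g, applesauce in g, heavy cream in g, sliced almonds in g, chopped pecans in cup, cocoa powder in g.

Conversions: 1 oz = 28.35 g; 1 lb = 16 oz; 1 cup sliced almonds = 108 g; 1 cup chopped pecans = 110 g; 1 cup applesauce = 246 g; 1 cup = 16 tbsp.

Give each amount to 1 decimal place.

cream cheese: 816.5 g; applesauce: 332.1 g; heavy cream: 2041.2 g; sliced almonds: 1263.6 g; chopped pecans: 2.3 cup; cocoa powder: 1224.7 g

Scaling factor: 54/15 = 18/5 = 3.6.
cream cheese: 0.5 lb × 18/5 × 16 oz/lb × 28.35 g/oz ≈ 816.5 g
applesauce: 6 tbsp × 18/5 ÷ 16 tbsp/cup × 246 g/cup = 332.1 g
heavy cream: 1.25 lb × 18/5 × 16 oz/lb × 28.35 g/oz = 2041.2 g
sliced almonds: (3 cup + 4 tbsp = 3.25 cup) × 18/5 × 108 g/cup = 1263.6 g
chopped pecans: 2.5 oz × 18/5 × 28.35 g/oz ÷ 110 g/cup ≈ 2.3 cup
cocoa powder: 0.75 lb × 18/5 × 16 oz/lb × 28.35 g/oz ≈ 1224.7 g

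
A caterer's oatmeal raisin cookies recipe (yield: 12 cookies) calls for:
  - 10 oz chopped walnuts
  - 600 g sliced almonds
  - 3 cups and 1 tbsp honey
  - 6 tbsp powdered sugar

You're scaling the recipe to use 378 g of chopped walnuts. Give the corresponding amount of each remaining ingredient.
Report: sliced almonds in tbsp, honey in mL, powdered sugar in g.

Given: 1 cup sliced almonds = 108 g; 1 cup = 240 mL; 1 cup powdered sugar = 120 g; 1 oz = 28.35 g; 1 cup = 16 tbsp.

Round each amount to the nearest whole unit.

The original recipe has 283.5 g of chopped walnuts, so the scaling factor is 378 ÷ 283.5 = 4/3.
sliced almonds: 600 g × 4/3 ÷ 108 g/cup × 16 tbsp/cup ≈ 119 tbsp
honey: (3 cup + 1 tbsp = 3.0625 cup) × 4/3 × 240 mL/cup = 980 mL
powdered sugar: 6 tbsp × 4/3 ÷ 16 tbsp/cup × 120 g/cup = 60 g

sliced almonds: 119 tbsp; honey: 980 mL; powdered sugar: 60 g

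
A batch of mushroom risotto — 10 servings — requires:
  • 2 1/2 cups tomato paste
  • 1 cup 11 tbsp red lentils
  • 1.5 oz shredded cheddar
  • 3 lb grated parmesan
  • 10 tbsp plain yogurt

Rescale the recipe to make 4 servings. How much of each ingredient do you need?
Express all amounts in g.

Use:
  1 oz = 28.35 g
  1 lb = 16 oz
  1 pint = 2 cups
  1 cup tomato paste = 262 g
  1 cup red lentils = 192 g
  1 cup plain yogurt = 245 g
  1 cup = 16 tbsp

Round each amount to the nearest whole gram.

Scaling factor: 4/10 = 2/5 = 0.4.
tomato paste: 2.5 cup × 2/5 × 262 g/cup = 262 g
red lentils: (1 cup + 11 tbsp = 1.6875 cup) × 2/5 × 192 g/cup ≈ 130 g
shredded cheddar: 1.5 oz × 2/5 × 28.35 g/oz ≈ 17 g
grated parmesan: 3 lb × 2/5 × 16 oz/lb × 28.35 g/oz ≈ 544 g
plain yogurt: 10 tbsp × 2/5 ÷ 16 tbsp/cup × 245 g/cup ≈ 61 g

tomato paste: 262 g; red lentils: 130 g; shredded cheddar: 17 g; grated parmesan: 544 g; plain yogurt: 61 g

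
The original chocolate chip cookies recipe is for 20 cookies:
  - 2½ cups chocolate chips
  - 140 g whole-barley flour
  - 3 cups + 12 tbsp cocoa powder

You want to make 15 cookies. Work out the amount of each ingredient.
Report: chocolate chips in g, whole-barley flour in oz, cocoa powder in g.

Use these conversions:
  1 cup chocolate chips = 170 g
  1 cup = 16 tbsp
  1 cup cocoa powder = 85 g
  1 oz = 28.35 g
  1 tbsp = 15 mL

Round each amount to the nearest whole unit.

Scaling factor: 15/20 = 3/4 = 0.75.
chocolate chips: 2.5 cup × 3/4 × 170 g/cup ≈ 319 g
whole-barley flour: 140 g × 3/4 ÷ 28.35 g/oz ≈ 4 oz
cocoa powder: (3 cup + 12 tbsp = 3.75 cup) × 3/4 × 85 g/cup ≈ 239 g

chocolate chips: 319 g; whole-barley flour: 4 oz; cocoa powder: 239 g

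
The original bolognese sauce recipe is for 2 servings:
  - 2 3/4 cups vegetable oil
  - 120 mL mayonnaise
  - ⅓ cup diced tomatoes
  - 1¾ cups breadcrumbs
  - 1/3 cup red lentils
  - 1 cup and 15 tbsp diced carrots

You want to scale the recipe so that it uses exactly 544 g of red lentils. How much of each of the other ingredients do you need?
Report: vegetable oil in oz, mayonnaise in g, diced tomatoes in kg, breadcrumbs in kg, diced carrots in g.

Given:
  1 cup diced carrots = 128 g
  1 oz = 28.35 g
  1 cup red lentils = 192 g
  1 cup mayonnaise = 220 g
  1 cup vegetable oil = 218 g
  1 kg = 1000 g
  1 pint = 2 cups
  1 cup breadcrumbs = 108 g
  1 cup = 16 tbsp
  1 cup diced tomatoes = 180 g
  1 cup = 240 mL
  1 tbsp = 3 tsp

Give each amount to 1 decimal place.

The original recipe has 64 g of red lentils, so the scaling factor is 544 ÷ 64 = 17/2 = 8.5.
vegetable oil: 2.75 cup × 17/2 × 218 g/cup ÷ 28.35 g/oz ≈ 179.7 oz
mayonnaise: 120 mL × 17/2 ÷ 240 mL/cup × 220 g/cup = 935.0 g
diced tomatoes: 1/3 cup × 17/2 × 180 g/cup ÷ 1000 g/kg ≈ 0.5 kg
breadcrumbs: 1.75 cup × 17/2 × 108 g/cup ÷ 1000 g/kg ≈ 1.6 kg
diced carrots: (1 cup + 15 tbsp = 1.9375 cup) × 17/2 × 128 g/cup = 2108.0 g

vegetable oil: 179.7 oz; mayonnaise: 935.0 g; diced tomatoes: 0.5 kg; breadcrumbs: 1.6 kg; diced carrots: 2108.0 g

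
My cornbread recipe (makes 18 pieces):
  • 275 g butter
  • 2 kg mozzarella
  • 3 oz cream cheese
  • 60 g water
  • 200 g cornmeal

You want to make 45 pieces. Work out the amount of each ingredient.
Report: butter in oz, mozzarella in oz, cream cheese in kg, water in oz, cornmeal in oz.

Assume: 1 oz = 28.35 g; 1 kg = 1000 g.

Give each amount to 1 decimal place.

Scaling factor: 45/18 = 5/2 = 2.5.
butter: 275 g × 5/2 ÷ 28.35 g/oz ≈ 24.3 oz
mozzarella: 2 kg × 5/2 × 1000 g/kg ÷ 28.35 g/oz ≈ 176.4 oz
cream cheese: 3 oz × 5/2 × 28.35 g/oz ÷ 1000 g/kg ≈ 0.2 kg
water: 60 g × 5/2 ÷ 28.35 g/oz ≈ 5.3 oz
cornmeal: 200 g × 5/2 ÷ 28.35 g/oz ≈ 17.6 oz

butter: 24.3 oz; mozzarella: 176.4 oz; cream cheese: 0.2 kg; water: 5.3 oz; cornmeal: 17.6 oz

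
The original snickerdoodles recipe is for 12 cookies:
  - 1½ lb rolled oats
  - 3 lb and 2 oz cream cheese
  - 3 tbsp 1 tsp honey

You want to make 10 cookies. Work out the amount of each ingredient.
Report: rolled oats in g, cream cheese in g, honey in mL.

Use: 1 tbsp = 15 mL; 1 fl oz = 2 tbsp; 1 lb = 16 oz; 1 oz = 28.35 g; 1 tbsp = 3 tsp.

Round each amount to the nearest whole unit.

rolled oats: 567 g; cream cheese: 1181 g; honey: 42 mL

Scaling factor: 10/12 = 5/6.
rolled oats: 1.5 lb × 5/6 × 16 oz/lb × 28.35 g/oz = 567 g
cream cheese: (3 lb + 2 oz = 3.125 lb) × 5/6 × 16 oz/lb × 28.35 g/oz ≈ 1181 g
honey: (3 tbsp + 1 tsp = 10/3 tbsp) × 5/6 × 15 mL/tbsp ≈ 42 mL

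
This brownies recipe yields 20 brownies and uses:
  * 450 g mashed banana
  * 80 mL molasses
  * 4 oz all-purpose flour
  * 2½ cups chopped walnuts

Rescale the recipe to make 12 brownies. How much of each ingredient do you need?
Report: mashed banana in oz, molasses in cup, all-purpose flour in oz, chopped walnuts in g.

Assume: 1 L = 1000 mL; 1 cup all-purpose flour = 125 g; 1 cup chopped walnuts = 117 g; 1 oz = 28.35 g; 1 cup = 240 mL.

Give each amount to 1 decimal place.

mashed banana: 9.5 oz; molasses: 0.2 cup; all-purpose flour: 2.4 oz; chopped walnuts: 175.5 g

Scaling factor: 12/20 = 3/5 = 0.6.
mashed banana: 450 g × 3/5 ÷ 28.35 g/oz ≈ 9.5 oz
molasses: 80 mL × 3/5 ÷ 240 mL/cup = 0.2 cup
all-purpose flour: 4 oz × 3/5 = 2.4 oz
chopped walnuts: 2.5 cup × 3/5 × 117 g/cup = 175.5 g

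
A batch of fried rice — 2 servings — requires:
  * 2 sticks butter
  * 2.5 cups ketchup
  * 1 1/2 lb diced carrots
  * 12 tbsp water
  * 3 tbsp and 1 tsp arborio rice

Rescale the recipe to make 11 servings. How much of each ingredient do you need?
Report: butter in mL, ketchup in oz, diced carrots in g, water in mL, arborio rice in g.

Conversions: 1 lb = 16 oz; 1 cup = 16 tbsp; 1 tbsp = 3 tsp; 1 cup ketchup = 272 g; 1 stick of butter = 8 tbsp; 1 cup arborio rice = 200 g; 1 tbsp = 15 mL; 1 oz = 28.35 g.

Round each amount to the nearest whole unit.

Scaling factor: 11/2 = 5.5.
butter: 2 stick × 11/2 × 8 tbsp/stick × 15 mL/tbsp = 1320 mL
ketchup: 2.5 cup × 11/2 × 272 g/cup ÷ 28.35 g/oz ≈ 132 oz
diced carrots: 1.5 lb × 11/2 × 16 oz/lb × 28.35 g/oz ≈ 3742 g
water: 12 tbsp × 11/2 × 15 mL/tbsp = 990 mL
arborio rice: (3 tbsp + 1 tsp = 10/3 tbsp) × 11/2 ÷ 16 tbsp/cup × 200 g/cup ≈ 229 g

butter: 1320 mL; ketchup: 132 oz; diced carrots: 3742 g; water: 990 mL; arborio rice: 229 g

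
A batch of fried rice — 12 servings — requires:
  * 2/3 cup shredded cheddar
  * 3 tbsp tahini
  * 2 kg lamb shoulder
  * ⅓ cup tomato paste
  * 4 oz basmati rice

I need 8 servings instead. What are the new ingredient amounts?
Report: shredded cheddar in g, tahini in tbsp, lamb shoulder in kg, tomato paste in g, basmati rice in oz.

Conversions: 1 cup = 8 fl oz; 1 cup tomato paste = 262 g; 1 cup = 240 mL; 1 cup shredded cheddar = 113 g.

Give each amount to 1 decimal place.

shredded cheddar: 50.2 g; tahini: 2.0 tbsp; lamb shoulder: 1.3 kg; tomato paste: 58.2 g; basmati rice: 2.7 oz

Scaling factor: 8/12 = 2/3.
shredded cheddar: 2/3 cup × 2/3 × 113 g/cup ≈ 50.2 g
tahini: 3 tbsp × 2/3 = 2.0 tbsp
lamb shoulder: 2 kg × 2/3 ≈ 1.3 kg
tomato paste: 1/3 cup × 2/3 × 262 g/cup ≈ 58.2 g
basmati rice: 4 oz × 2/3 ≈ 2.7 oz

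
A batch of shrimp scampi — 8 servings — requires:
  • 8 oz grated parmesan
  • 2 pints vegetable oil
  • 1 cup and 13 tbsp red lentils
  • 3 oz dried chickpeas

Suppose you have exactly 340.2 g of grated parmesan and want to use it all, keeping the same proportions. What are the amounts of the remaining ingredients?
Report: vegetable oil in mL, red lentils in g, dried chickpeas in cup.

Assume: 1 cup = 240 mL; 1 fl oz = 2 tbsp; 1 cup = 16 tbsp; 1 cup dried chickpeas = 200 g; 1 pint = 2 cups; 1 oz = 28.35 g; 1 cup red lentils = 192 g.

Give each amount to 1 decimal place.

The original recipe has 226.8 g of grated parmesan, so the scaling factor is 340.2 ÷ 226.8 = 3/2 = 1.5.
vegetable oil: 2 pint × 3/2 × 2 cup/pint × 240 mL/cup = 1440.0 mL
red lentils: (1 cup + 13 tbsp = 1.8125 cup) × 3/2 × 192 g/cup = 522.0 g
dried chickpeas: 3 oz × 3/2 × 28.35 g/oz ÷ 200 g/cup ≈ 0.6 cup

vegetable oil: 1440.0 mL; red lentils: 522.0 g; dried chickpeas: 0.6 cup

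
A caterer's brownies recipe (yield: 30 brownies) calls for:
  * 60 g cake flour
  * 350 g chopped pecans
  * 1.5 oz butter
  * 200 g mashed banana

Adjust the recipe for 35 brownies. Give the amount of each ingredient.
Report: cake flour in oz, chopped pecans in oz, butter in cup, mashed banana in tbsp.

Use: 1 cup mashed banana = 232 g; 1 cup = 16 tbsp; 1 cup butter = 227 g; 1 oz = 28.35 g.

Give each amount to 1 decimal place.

cake flour: 2.5 oz; chopped pecans: 14.4 oz; butter: 0.2 cup; mashed banana: 16.1 tbsp

Scaling factor: 35/30 = 7/6.
cake flour: 60 g × 7/6 ÷ 28.35 g/oz ≈ 2.5 oz
chopped pecans: 350 g × 7/6 ÷ 28.35 g/oz ≈ 14.4 oz
butter: 1.5 oz × 7/6 × 28.35 g/oz ÷ 227 g/cup ≈ 0.2 cup
mashed banana: 200 g × 7/6 ÷ 232 g/cup × 16 tbsp/cup ≈ 16.1 tbsp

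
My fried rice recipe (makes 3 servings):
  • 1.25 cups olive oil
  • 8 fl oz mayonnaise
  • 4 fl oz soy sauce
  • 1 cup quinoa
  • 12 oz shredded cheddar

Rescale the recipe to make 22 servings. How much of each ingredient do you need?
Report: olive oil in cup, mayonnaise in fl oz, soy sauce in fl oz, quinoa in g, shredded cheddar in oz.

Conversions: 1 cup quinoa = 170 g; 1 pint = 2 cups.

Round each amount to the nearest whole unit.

Scaling factor: 22/3.
olive oil: 1.25 cup × 22/3 ≈ 9 cup
mayonnaise: 8 fl oz × 22/3 ≈ 59 fl oz
soy sauce: 4 fl oz × 22/3 ≈ 29 fl oz
quinoa: 1 cup × 22/3 × 170 g/cup ≈ 1247 g
shredded cheddar: 12 oz × 22/3 = 88 oz

olive oil: 9 cup; mayonnaise: 59 fl oz; soy sauce: 29 fl oz; quinoa: 1247 g; shredded cheddar: 88 oz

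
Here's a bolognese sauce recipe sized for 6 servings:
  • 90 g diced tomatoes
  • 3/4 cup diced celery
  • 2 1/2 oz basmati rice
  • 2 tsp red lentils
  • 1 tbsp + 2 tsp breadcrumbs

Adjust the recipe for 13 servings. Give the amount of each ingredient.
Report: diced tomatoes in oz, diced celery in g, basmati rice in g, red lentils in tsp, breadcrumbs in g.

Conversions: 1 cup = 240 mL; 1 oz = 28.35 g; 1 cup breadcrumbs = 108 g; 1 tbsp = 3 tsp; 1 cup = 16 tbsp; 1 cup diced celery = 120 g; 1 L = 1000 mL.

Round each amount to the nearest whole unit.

Scaling factor: 13/6.
diced tomatoes: 90 g × 13/6 ÷ 28.35 g/oz ≈ 7 oz
diced celery: 0.75 cup × 13/6 × 120 g/cup = 195 g
basmati rice: 2.5 oz × 13/6 × 28.35 g/oz ≈ 154 g
red lentils: 2 tsp × 13/6 ≈ 4 tsp
breadcrumbs: (1 tbsp + 2 tsp = 5/3 tbsp) × 13/6 ÷ 16 tbsp/cup × 108 g/cup ≈ 24 g

diced tomatoes: 7 oz; diced celery: 195 g; basmati rice: 154 g; red lentils: 4 tsp; breadcrumbs: 24 g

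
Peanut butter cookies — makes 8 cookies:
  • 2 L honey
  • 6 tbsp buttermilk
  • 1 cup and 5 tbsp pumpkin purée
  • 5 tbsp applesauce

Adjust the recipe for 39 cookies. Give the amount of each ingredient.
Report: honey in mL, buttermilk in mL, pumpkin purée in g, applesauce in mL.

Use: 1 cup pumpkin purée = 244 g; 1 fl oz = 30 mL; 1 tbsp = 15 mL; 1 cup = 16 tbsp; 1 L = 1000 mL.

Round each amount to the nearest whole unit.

honey: 9750 mL; buttermilk: 439 mL; pumpkin purée: 1561 g; applesauce: 366 mL

Scaling factor: 39/8 = 4.875.
honey: 2 L × 39/8 × 1000 mL/L = 9750 mL
buttermilk: 6 tbsp × 39/8 × 15 mL/tbsp ≈ 439 mL
pumpkin purée: (1 cup + 5 tbsp = 1.3125 cup) × 39/8 × 244 g/cup ≈ 1561 g
applesauce: 5 tbsp × 39/8 × 15 mL/tbsp ≈ 366 mL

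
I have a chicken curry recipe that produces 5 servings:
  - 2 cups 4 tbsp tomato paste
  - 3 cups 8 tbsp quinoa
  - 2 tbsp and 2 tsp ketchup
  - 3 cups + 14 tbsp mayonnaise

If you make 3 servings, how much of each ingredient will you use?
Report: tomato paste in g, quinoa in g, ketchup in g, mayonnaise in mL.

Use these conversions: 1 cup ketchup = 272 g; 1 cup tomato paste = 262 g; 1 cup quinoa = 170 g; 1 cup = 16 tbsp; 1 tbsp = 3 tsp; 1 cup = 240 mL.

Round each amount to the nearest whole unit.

Scaling factor: 3/5 = 0.6.
tomato paste: (2 cup + 4 tbsp = 2.25 cup) × 3/5 × 262 g/cup ≈ 354 g
quinoa: (3 cup + 8 tbsp = 3.5 cup) × 3/5 × 170 g/cup = 357 g
ketchup: (2 tbsp + 2 tsp = 8/3 tbsp) × 3/5 ÷ 16 tbsp/cup × 272 g/cup ≈ 27 g
mayonnaise: (3 cup + 14 tbsp = 3.875 cup) × 3/5 × 240 mL/cup = 558 mL

tomato paste: 354 g; quinoa: 357 g; ketchup: 27 g; mayonnaise: 558 mL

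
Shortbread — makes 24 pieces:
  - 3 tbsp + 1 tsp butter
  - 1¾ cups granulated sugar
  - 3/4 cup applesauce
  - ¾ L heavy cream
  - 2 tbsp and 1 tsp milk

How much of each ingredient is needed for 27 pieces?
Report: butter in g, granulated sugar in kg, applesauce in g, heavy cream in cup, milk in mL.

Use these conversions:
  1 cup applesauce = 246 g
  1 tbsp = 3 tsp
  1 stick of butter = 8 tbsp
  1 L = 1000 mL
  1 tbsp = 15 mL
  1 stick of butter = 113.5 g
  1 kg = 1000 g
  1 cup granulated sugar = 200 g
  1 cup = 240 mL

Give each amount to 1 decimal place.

Scaling factor: 27/24 = 9/8 = 1.125.
butter: (3 tbsp + 1 tsp = 10/3 tbsp) × 9/8 ÷ 8 tbsp/stick × 113.5 g/stick ≈ 53.2 g
granulated sugar: 1.75 cup × 9/8 × 200 g/cup ÷ 1000 g/kg ≈ 0.4 kg
applesauce: 0.75 cup × 9/8 × 246 g/cup ≈ 207.6 g
heavy cream: 0.75 L × 9/8 × 1000 mL/L ÷ 240 mL/cup ≈ 3.5 cup
milk: (2 tbsp + 1 tsp = 7/3 tbsp) × 9/8 × 15 mL/tbsp ≈ 39.4 mL

butter: 53.2 g; granulated sugar: 0.4 kg; applesauce: 207.6 g; heavy cream: 3.5 cup; milk: 39.4 mL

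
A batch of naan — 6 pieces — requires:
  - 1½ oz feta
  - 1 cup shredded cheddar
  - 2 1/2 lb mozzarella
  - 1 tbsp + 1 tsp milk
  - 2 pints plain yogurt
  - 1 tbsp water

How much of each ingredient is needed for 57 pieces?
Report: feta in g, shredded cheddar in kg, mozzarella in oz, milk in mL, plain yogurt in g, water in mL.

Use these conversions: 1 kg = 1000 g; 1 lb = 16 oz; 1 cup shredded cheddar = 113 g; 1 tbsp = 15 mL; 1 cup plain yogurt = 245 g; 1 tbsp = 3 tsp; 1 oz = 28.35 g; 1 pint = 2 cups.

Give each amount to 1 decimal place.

Scaling factor: 57/6 = 19/2 = 9.5.
feta: 1.5 oz × 19/2 × 28.35 g/oz ≈ 404.0 g
shredded cheddar: 1 cup × 19/2 × 113 g/cup ÷ 1000 g/kg ≈ 1.1 kg
mozzarella: 2.5 lb × 19/2 × 16 oz/lb = 380.0 oz
milk: (1 tbsp + 1 tsp = 4/3 tbsp) × 19/2 × 15 mL/tbsp = 190.0 mL
plain yogurt: 2 pint × 19/2 × 2 cup/pint × 245 g/cup = 9310.0 g
water: 1 tbsp × 19/2 × 15 mL/tbsp = 142.5 mL

feta: 404.0 g; shredded cheddar: 1.1 kg; mozzarella: 380.0 oz; milk: 190.0 mL; plain yogurt: 9310.0 g; water: 142.5 mL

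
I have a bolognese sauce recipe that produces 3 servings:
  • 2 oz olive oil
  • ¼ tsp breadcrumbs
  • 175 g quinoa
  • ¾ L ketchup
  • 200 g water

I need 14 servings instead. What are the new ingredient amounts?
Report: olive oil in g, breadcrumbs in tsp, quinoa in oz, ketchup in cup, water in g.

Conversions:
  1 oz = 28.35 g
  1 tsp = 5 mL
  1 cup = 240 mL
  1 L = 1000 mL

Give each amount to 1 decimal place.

Scaling factor: 14/3.
olive oil: 2 oz × 14/3 × 28.35 g/oz = 264.6 g
breadcrumbs: 0.25 tsp × 14/3 ≈ 1.2 tsp
quinoa: 175 g × 14/3 ÷ 28.35 g/oz ≈ 28.8 oz
ketchup: 0.75 L × 14/3 × 1000 mL/L ÷ 240 mL/cup ≈ 14.6 cup
water: 200 g × 14/3 ≈ 933.3 g

olive oil: 264.6 g; breadcrumbs: 1.2 tsp; quinoa: 28.8 oz; ketchup: 14.6 cup; water: 933.3 g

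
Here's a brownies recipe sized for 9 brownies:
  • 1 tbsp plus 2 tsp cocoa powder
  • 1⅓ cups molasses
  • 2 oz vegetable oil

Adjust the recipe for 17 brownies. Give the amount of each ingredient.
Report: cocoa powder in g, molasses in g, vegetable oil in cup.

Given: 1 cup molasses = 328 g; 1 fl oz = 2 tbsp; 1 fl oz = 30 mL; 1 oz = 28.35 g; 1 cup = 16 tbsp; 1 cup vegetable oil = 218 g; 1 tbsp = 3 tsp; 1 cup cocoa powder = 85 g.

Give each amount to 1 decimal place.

Scaling factor: 17/9.
cocoa powder: (1 tbsp + 2 tsp = 5/3 tbsp) × 17/9 ÷ 16 tbsp/cup × 85 g/cup ≈ 16.7 g
molasses: 4/3 cup × 17/9 × 328 g/cup ≈ 826.1 g
vegetable oil: 2 oz × 17/9 × 28.35 g/oz ÷ 218 g/cup ≈ 0.5 cup

cocoa powder: 16.7 g; molasses: 826.1 g; vegetable oil: 0.5 cup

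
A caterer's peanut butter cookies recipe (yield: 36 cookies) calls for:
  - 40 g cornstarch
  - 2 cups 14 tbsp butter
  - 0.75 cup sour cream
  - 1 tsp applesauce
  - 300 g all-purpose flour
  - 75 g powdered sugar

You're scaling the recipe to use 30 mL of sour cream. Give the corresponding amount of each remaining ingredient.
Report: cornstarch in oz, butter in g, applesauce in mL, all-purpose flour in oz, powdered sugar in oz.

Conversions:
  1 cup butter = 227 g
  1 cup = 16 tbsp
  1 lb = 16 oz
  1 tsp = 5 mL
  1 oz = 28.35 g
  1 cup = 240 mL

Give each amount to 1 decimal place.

cornstarch: 0.2 oz; butter: 108.8 g; applesauce: 0.8 mL; all-purpose flour: 1.8 oz; powdered sugar: 0.4 oz

The original recipe has 180 mL of sour cream, so the scaling factor is 30 ÷ 180 = 1/6.
cornstarch: 40 g × 1/6 ÷ 28.35 g/oz ≈ 0.2 oz
butter: (2 cup + 14 tbsp = 2.875 cup) × 1/6 × 227 g/cup ≈ 108.8 g
applesauce: 1 tsp × 1/6 × 5 mL/tsp ≈ 0.8 mL
all-purpose flour: 300 g × 1/6 ÷ 28.35 g/oz ≈ 1.8 oz
powdered sugar: 75 g × 1/6 ÷ 28.35 g/oz ≈ 0.4 oz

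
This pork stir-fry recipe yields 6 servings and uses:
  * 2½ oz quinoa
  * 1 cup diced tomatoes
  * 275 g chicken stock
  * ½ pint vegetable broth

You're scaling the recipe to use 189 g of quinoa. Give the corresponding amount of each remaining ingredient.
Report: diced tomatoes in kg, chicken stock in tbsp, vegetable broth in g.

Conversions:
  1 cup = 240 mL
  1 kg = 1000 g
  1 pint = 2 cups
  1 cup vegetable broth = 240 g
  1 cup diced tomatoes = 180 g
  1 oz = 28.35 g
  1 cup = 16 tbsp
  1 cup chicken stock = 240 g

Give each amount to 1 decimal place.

The original recipe has 70.875 g of quinoa, so the scaling factor is 189 ÷ 70.875 = 8/3.
diced tomatoes: 1 cup × 8/3 × 180 g/cup ÷ 1000 g/kg ≈ 0.5 kg
chicken stock: 275 g × 8/3 ÷ 240 g/cup × 16 tbsp/cup ≈ 48.9 tbsp
vegetable broth: 0.5 pint × 8/3 × 2 cup/pint × 240 g/cup = 640.0 g

diced tomatoes: 0.5 kg; chicken stock: 48.9 tbsp; vegetable broth: 640.0 g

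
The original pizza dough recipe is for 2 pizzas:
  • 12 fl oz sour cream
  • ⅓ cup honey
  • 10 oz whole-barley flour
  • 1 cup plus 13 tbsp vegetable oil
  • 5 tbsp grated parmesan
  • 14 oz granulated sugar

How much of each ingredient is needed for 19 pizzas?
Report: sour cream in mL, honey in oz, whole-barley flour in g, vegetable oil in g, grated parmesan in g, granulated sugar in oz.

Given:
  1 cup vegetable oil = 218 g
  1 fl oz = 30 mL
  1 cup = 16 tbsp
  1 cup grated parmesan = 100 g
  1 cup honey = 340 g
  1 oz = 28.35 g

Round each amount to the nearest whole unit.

Scaling factor: 19/2 = 9.5.
sour cream: 12 fl oz × 19/2 × 30 mL/fl oz = 3420 mL
honey: 1/3 cup × 19/2 × 340 g/cup ÷ 28.35 g/oz ≈ 38 oz
whole-barley flour: 10 oz × 19/2 × 28.35 g/oz ≈ 2693 g
vegetable oil: (1 cup + 13 tbsp = 1.8125 cup) × 19/2 × 218 g/cup ≈ 3754 g
grated parmesan: 5 tbsp × 19/2 ÷ 16 tbsp/cup × 100 g/cup ≈ 297 g
granulated sugar: 14 oz × 19/2 = 133 oz

sour cream: 3420 mL; honey: 38 oz; whole-barley flour: 2693 g; vegetable oil: 3754 g; grated parmesan: 297 g; granulated sugar: 133 oz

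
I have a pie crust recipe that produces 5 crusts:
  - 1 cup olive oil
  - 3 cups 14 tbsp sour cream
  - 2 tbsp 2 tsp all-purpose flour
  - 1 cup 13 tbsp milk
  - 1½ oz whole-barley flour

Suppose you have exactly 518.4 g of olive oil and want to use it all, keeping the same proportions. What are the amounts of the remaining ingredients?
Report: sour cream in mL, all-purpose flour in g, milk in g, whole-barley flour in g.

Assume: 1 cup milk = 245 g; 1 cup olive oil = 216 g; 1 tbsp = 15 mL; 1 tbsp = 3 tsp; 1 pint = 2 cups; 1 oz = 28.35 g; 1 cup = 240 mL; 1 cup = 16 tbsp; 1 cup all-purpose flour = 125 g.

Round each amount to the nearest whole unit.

The original recipe has 216 g of olive oil, so the scaling factor is 518.4 ÷ 216 = 12/5 = 2.4.
sour cream: (3 cup + 14 tbsp = 3.875 cup) × 12/5 × 240 mL/cup = 2232 mL
all-purpose flour: (2 tbsp + 2 tsp = 8/3 tbsp) × 12/5 ÷ 16 tbsp/cup × 125 g/cup = 50 g
milk: (1 cup + 13 tbsp = 1.8125 cup) × 12/5 × 245 g/cup ≈ 1066 g
whole-barley flour: 1.5 oz × 12/5 × 28.35 g/oz ≈ 102 g

sour cream: 2232 mL; all-purpose flour: 50 g; milk: 1066 g; whole-barley flour: 102 g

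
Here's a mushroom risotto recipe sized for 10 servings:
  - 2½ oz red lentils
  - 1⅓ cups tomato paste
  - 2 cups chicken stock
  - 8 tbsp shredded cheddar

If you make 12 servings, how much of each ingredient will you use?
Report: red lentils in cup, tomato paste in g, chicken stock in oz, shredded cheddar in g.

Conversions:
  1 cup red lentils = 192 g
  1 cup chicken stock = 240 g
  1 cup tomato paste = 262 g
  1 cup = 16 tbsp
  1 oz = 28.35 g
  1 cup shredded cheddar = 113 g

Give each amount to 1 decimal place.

red lentils: 0.4 cup; tomato paste: 419.2 g; chicken stock: 20.3 oz; shredded cheddar: 67.8 g

Scaling factor: 12/10 = 6/5 = 1.2.
red lentils: 2.5 oz × 6/5 × 28.35 g/oz ÷ 192 g/cup ≈ 0.4 cup
tomato paste: 4/3 cup × 6/5 × 262 g/cup = 419.2 g
chicken stock: 2 cup × 6/5 × 240 g/cup ÷ 28.35 g/oz ≈ 20.3 oz
shredded cheddar: 8 tbsp × 6/5 ÷ 16 tbsp/cup × 113 g/cup = 67.8 g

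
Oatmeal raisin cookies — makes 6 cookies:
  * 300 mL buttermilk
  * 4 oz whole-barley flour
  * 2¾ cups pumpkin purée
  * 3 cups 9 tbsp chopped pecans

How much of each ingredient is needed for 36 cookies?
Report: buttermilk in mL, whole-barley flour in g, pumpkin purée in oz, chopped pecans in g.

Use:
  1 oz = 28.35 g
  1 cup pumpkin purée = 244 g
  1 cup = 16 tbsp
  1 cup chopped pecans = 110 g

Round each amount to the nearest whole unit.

buttermilk: 1800 mL; whole-barley flour: 680 g; pumpkin purée: 142 oz; chopped pecans: 2351 g

Scaling factor: 36/6 = 6.
buttermilk: 300 mL × 6 = 1800 mL
whole-barley flour: 4 oz × 6 × 28.35 g/oz ≈ 680 g
pumpkin purée: 2.75 cup × 6 × 244 g/cup ÷ 28.35 g/oz ≈ 142 oz
chopped pecans: (3 cup + 9 tbsp = 3.5625 cup) × 6 × 110 g/cup ≈ 2351 g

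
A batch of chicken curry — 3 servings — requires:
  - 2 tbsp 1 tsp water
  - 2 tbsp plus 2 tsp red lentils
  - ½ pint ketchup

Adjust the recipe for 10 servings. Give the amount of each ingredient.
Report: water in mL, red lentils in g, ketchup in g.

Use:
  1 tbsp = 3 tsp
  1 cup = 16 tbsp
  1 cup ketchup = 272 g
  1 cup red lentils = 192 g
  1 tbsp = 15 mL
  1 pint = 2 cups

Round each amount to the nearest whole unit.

Scaling factor: 10/3.
water: (2 tbsp + 1 tsp = 7/3 tbsp) × 10/3 × 15 mL/tbsp ≈ 117 mL
red lentils: (2 tbsp + 2 tsp = 8/3 tbsp) × 10/3 ÷ 16 tbsp/cup × 192 g/cup ≈ 107 g
ketchup: 0.5 pint × 10/3 × 2 cup/pint × 272 g/cup ≈ 907 g

water: 117 mL; red lentils: 107 g; ketchup: 907 g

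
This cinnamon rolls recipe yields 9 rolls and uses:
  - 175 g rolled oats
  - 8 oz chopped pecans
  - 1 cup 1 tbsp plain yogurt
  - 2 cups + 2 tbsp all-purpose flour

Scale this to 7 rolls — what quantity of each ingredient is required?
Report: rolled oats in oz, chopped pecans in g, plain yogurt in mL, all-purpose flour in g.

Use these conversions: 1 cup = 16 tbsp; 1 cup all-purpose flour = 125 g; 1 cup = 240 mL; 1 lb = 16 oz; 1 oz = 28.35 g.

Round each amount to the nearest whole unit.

rolled oats: 5 oz; chopped pecans: 176 g; plain yogurt: 198 mL; all-purpose flour: 207 g

Scaling factor: 7/9.
rolled oats: 175 g × 7/9 ÷ 28.35 g/oz ≈ 5 oz
chopped pecans: 8 oz × 7/9 × 28.35 g/oz ≈ 176 g
plain yogurt: (1 cup + 1 tbsp = 1.0625 cup) × 7/9 × 240 mL/cup ≈ 198 mL
all-purpose flour: (2 cup + 2 tbsp = 2.125 cup) × 7/9 × 125 g/cup ≈ 207 g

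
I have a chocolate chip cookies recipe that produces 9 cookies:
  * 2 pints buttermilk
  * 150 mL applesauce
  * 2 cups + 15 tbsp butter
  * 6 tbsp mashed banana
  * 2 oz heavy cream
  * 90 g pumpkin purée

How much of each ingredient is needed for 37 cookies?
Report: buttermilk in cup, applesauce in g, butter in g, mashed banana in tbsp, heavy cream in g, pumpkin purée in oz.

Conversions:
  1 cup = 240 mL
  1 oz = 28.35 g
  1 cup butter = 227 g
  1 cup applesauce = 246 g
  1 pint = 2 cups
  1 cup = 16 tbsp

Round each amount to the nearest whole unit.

buttermilk: 16 cup; applesauce: 632 g; butter: 2741 g; mashed banana: 25 tbsp; heavy cream: 233 g; pumpkin purée: 13 oz

Scaling factor: 37/9.
buttermilk: 2 pint × 37/9 × 2 cup/pint ≈ 16 cup
applesauce: 150 mL × 37/9 ÷ 240 mL/cup × 246 g/cup ≈ 632 g
butter: (2 cup + 15 tbsp = 2.9375 cup) × 37/9 × 227 g/cup ≈ 2741 g
mashed banana: 6 tbsp × 37/9 ≈ 25 tbsp
heavy cream: 2 oz × 37/9 × 28.35 g/oz ≈ 233 g
pumpkin purée: 90 g × 37/9 ÷ 28.35 g/oz ≈ 13 oz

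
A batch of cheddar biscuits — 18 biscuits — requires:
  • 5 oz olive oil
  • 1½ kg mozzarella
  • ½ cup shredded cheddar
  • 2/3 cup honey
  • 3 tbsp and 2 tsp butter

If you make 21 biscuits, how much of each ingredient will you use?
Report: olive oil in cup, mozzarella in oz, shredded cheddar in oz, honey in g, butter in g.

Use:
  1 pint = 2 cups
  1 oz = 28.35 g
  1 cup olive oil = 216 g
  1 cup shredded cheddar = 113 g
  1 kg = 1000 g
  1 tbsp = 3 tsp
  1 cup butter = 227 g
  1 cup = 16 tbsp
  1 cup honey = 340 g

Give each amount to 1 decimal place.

Scaling factor: 21/18 = 7/6.
olive oil: 5 oz × 7/6 × 28.35 g/oz ÷ 216 g/cup ≈ 0.8 cup
mozzarella: 1.5 kg × 7/6 × 1000 g/kg ÷ 28.35 g/oz ≈ 61.7 oz
shredded cheddar: 0.5 cup × 7/6 × 113 g/cup ÷ 28.35 g/oz ≈ 2.3 oz
honey: 2/3 cup × 7/6 × 340 g/cup ≈ 264.4 g
butter: (3 tbsp + 2 tsp = 11/3 tbsp) × 7/6 ÷ 16 tbsp/cup × 227 g/cup ≈ 60.7 g

olive oil: 0.8 cup; mozzarella: 61.7 oz; shredded cheddar: 2.3 oz; honey: 264.4 g; butter: 60.7 g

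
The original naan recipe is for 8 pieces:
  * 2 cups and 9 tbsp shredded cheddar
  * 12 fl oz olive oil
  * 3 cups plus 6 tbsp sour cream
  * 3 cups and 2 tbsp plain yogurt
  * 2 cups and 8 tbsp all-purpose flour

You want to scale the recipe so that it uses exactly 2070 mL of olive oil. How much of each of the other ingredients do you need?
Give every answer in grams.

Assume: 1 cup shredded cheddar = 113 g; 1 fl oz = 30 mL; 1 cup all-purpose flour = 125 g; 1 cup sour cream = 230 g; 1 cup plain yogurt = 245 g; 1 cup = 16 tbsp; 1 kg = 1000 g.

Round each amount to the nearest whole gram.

The original recipe has 360 mL of olive oil, so the scaling factor is 2070 ÷ 360 = 23/4 = 5.75.
shredded cheddar: (2 cup + 9 tbsp = 2.5625 cup) × 23/4 × 113 g/cup ≈ 1665 g
sour cream: (3 cup + 6 tbsp = 3.375 cup) × 23/4 × 230 g/cup ≈ 4463 g
plain yogurt: (3 cup + 2 tbsp = 3.125 cup) × 23/4 × 245 g/cup ≈ 4402 g
all-purpose flour: (2 cup + 8 tbsp = 2.5 cup) × 23/4 × 125 g/cup ≈ 1797 g

shredded cheddar: 1665 g; sour cream: 4463 g; plain yogurt: 4402 g; all-purpose flour: 1797 g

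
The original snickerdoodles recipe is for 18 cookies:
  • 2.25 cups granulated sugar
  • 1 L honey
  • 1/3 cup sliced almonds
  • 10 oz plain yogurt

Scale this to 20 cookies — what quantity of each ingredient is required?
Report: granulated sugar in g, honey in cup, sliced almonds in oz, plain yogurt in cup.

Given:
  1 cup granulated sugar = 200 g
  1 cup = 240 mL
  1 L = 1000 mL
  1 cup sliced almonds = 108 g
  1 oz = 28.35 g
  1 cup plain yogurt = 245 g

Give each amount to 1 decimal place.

Scaling factor: 20/18 = 10/9.
granulated sugar: 2.25 cup × 10/9 × 200 g/cup = 500.0 g
honey: 1 L × 10/9 × 1000 mL/L ÷ 240 mL/cup ≈ 4.6 cup
sliced almonds: 1/3 cup × 10/9 × 108 g/cup ÷ 28.35 g/oz ≈ 1.4 oz
plain yogurt: 10 oz × 10/9 × 28.35 g/oz ÷ 245 g/cup ≈ 1.3 cup

granulated sugar: 500.0 g; honey: 4.6 cup; sliced almonds: 1.4 oz; plain yogurt: 1.3 cup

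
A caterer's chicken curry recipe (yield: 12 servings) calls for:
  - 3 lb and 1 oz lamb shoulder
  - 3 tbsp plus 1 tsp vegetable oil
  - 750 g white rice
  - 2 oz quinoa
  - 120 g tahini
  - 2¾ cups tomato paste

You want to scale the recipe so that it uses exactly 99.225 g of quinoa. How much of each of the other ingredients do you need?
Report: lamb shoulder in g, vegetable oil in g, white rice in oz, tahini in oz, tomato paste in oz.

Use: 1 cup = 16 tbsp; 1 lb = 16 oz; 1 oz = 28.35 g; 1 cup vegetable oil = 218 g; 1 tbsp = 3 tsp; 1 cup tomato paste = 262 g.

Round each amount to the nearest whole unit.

The original recipe has 56.7 g of quinoa, so the scaling factor is 99.225 ÷ 56.7 = 7/4 = 1.75.
lamb shoulder: (3 lb + 1 oz = 3.0625 lb) × 7/4 × 16 oz/lb × 28.35 g/oz ≈ 2431 g
vegetable oil: (3 tbsp + 1 tsp = 10/3 tbsp) × 7/4 ÷ 16 tbsp/cup × 218 g/cup ≈ 79 g
white rice: 750 g × 7/4 ÷ 28.35 g/oz ≈ 46 oz
tahini: 120 g × 7/4 ÷ 28.35 g/oz ≈ 7 oz
tomato paste: 2.75 cup × 7/4 × 262 g/cup ÷ 28.35 g/oz ≈ 44 oz

lamb shoulder: 2431 g; vegetable oil: 79 g; white rice: 46 oz; tahini: 7 oz; tomato paste: 44 oz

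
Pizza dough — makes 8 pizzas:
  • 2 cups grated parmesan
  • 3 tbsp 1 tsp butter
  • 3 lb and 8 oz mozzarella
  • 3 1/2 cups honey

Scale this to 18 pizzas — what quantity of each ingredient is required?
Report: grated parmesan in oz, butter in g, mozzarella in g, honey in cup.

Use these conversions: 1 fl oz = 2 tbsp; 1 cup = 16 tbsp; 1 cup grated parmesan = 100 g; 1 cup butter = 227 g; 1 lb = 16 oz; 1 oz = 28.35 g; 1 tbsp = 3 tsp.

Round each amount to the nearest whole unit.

grated parmesan: 16 oz; butter: 106 g; mozzarella: 3572 g; honey: 8 cup

Scaling factor: 18/8 = 9/4 = 2.25.
grated parmesan: 2 cup × 9/4 × 100 g/cup ÷ 28.35 g/oz ≈ 16 oz
butter: (3 tbsp + 1 tsp = 10/3 tbsp) × 9/4 ÷ 16 tbsp/cup × 227 g/cup ≈ 106 g
mozzarella: (3 lb + 8 oz = 3.5 lb) × 9/4 × 16 oz/lb × 28.35 g/oz ≈ 3572 g
honey: 3.5 cup × 9/4 ≈ 8 cup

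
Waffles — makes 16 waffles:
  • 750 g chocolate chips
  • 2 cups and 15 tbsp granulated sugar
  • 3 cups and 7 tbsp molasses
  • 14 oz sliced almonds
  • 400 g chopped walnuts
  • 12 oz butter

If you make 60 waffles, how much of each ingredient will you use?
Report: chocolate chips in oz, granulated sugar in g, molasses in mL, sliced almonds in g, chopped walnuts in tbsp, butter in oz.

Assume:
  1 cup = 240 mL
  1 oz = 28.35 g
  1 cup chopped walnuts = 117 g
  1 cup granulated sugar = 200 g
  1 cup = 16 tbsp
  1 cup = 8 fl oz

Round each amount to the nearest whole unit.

Scaling factor: 60/16 = 15/4 = 3.75.
chocolate chips: 750 g × 15/4 ÷ 28.35 g/oz ≈ 99 oz
granulated sugar: (2 cup + 15 tbsp = 2.9375 cup) × 15/4 × 200 g/cup ≈ 2203 g
molasses: (3 cup + 7 tbsp = 3.4375 cup) × 15/4 × 240 mL/cup ≈ 3094 mL
sliced almonds: 14 oz × 15/4 × 28.35 g/oz ≈ 1488 g
chopped walnuts: 400 g × 15/4 ÷ 117 g/cup × 16 tbsp/cup ≈ 205 tbsp
butter: 12 oz × 15/4 = 45 oz

chocolate chips: 99 oz; granulated sugar: 2203 g; molasses: 3094 mL; sliced almonds: 1488 g; chopped walnuts: 205 tbsp; butter: 45 oz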